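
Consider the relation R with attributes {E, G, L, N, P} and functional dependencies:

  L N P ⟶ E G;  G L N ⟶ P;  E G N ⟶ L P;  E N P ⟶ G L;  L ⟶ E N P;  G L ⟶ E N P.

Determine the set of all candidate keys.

{L}⁺: L→ENP adds E, N, P; LNP→EG adds G → {E, G, L, N, P}.
{E, G, N}⁺: EGN→LP adds L, P → {E, G, L, N, P}.
{E, N, P}⁺: ENP→GL adds G, L → {E, G, L, N, P}.

(L), (E, G, N), (E, N, P)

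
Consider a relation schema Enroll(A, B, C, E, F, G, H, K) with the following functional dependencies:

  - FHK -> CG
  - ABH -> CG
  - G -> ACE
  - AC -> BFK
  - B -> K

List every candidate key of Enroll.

GH, ABH, ACH, BFH, FHK

Attribute H never appears on the right-hand side of any dependency, so H must belong to every candidate key.
{H}⁺ = {H}, which is not all of the schema, so we must add further attributes.
{G, H}⁺: G→ACE adds A, C, E; AC→BFK adds B, F, K → {A, B, C, E, F, G, H, K}. Minimal: {H}⁺ = {H}; {G}⁺ = {A, B, C, E, F, G, K} — none reach the full schema.
{A, B, H}⁺: ABH→CG adds C, G; G→ACE adds E; AC→BFK adds F, K → {A, B, C, E, F, G, H, K}. Minimal: {B, H}⁺ = {B, H, K}; {A, H}⁺ = {A, H}; {A, B}⁺ = {A, B, K} — none reach the full schema.
{A, C, H}⁺: AC→BFK adds B, F, K; FHK→CG adds G; G→ACE adds E → {A, B, C, E, F, G, H, K}. Minimal: {C, H}⁺ = {C, H}; {A, H}⁺ = {A, H}; {A, C}⁺ = {A, B, C, F, K} — none reach the full schema.
{B, F, H}⁺: B→K adds K; FHK→CG adds C, G; G→ACE adds A, E → {A, B, C, E, F, G, H, K}. Minimal: {F, H}⁺ = {F, H}; {B, H}⁺ = {B, H, K}; {B, F}⁺ = {B, F, K} — none reach the full schema.
{F, H, K}⁺: FHK→CG adds C, G; G→ACE adds A, E; AC→BFK adds B → {A, B, C, E, F, G, H, K}. Minimal: {H, K}⁺ = {H, K}; {F, K}⁺ = {F, K}; {F, H}⁺ = {F, H} — none reach the full schema.
Any other superkey contains one of these as a subset, so there are no further candidate keys.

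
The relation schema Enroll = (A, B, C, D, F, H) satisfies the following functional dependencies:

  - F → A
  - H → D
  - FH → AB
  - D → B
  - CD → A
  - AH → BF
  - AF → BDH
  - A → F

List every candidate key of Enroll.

{A, C}, {C, D}, {C, F}, {C, H}

Attribute C never appears on the right-hand side of any dependency, so C must belong to every candidate key.
{C}⁺ = {C}, which is not all of the schema, so we must add further attributes.
{A, C}⁺: A→F adds F; AF→BDH adds B, D, H → {A, B, C, D, F, H}. Minimal: {C}⁺ = {C}; {A}⁺ = {A, B, D, F, H} — none reach the full schema.
{C, D}⁺: D→B adds B; CD→A adds A; A→F adds F; AF→BDH adds H → {A, B, C, D, F, H}. Minimal: {D}⁺ = {B, D}; {C}⁺ = {C} — none reach the full schema.
{C, F}⁺: F→A adds A; AF→BDH adds B, D, H → {A, B, C, D, F, H}. Minimal: {F}⁺ = {A, B, D, F, H}; {C}⁺ = {C} — none reach the full schema.
{C, H}⁺: H→D adds D; D→B adds B; CD→A adds A; AH→BF adds F → {A, B, C, D, F, H}. Minimal: {H}⁺ = {B, D, H}; {C}⁺ = {C} — none reach the full schema.
Any other superkey contains one of these as a subset, so there are no further candidate keys.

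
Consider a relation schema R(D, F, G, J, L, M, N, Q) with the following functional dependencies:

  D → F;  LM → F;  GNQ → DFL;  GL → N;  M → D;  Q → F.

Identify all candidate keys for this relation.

{G, J, L, M, Q}, {G, J, M, N, Q}

{G, J, L, M, Q}⁺: LM→F adds F; GL→N adds N; M→D adds D → {D, F, G, J, L, M, N, Q}. Minimal: {J, L, M, Q}⁺ = {D, F, J, L, M, Q}; {G, L, M, Q}⁺ = {D, F, G, L, M, N, Q}; {G, J, M, Q}⁺ = {D, F, G, J, M, Q}; … — none reach the full schema.
{G, J, M, N, Q}⁺: GNQ→DFL adds D, F, L → {D, F, G, J, L, M, N, Q}. Minimal: {J, M, N, Q}⁺ = {D, F, J, M, N, Q}; {G, M, N, Q}⁺ = {D, F, G, L, M, N, Q}; {G, J, N, Q}⁺ = {D, F, G, J, L, N, Q}; … — none reach the full schema.
Any other superkey contains one of these as a subset, so there are no further candidate keys.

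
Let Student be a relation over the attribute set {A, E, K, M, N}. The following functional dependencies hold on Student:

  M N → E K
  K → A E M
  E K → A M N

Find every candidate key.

K, MN

{K}⁺: K→AEM adds A, E, M; EK→AMN adds N → {A, E, K, M, N}.
{M, N}⁺: MN→EK adds E, K; K→AEM adds A → {A, E, K, M, N}.
Any other superkey contains one of these as a subset, so there are no further candidate keys.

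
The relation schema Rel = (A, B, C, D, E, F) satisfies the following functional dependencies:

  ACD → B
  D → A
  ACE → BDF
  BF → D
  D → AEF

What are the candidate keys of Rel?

CD, ACE, BCF

{C, D}⁺: D→A adds A; D→AEF adds E, F; ACD→B adds B → {A, B, C, D, E, F}.
{A, C, E}⁺: ACE→BDF adds B, D, F → {A, B, C, D, E, F}.
{B, C, F}⁺: BF→D adds D; D→AEF adds A, E → {A, B, C, D, E, F}.
Any other superkey contains one of these as a subset, so there are no further candidate keys.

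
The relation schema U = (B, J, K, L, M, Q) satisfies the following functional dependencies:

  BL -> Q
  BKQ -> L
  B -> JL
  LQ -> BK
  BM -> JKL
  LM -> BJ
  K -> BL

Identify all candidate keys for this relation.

{B, M}⁺: B→JL adds J, L; BM→JKL adds K; BL→Q adds Q → {B, J, K, L, M, Q}. Minimal: {M}⁺ = {M}; {B}⁺ = {B, J, K, L, Q} — none reach the full schema.
{K, M}⁺: K→BL adds B, L; BL→Q adds Q; B→JL adds J → {B, J, K, L, M, Q}. Minimal: {M}⁺ = {M}; {K}⁺ = {B, J, K, L, Q} — none reach the full schema.
{L, M}⁺: LM→BJ adds B, J; BL→Q adds Q; LQ→BK adds K → {B, J, K, L, M, Q}. Minimal: {M}⁺ = {M}; {L}⁺ = {L} — none reach the full schema.
Any other superkey contains one of these as a subset, so there are no further candidate keys.

{B, M}; {K, M}; {L, M}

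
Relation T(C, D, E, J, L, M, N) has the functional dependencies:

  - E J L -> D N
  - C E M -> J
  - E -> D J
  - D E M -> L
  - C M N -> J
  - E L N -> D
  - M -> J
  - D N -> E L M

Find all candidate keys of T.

{C, D, N}; {C, E, L}; {C, E, M}; {C, E, N}

Attribute C never appears on the right-hand side of any dependency, so C must belong to every candidate key.
{C}⁺ = {C}, which is not all of the schema, so we must add further attributes.
{C, D, N}⁺: DN→ELM adds E, L, M; CEM→J adds J → {C, D, E, J, L, M, N}.
{C, E, L}⁺: E→DJ adds D, J; EJL→DN adds N; DN→ELM adds M → {C, D, E, J, L, M, N}.
{C, E, M}⁺: CEM→J adds J; E→DJ adds D; DEM→L adds L; EJL→DN adds N → {C, D, E, J, L, M, N}.
{C, E, N}⁺: E→DJ adds D, J; DN→ELM adds L, M → {C, D, E, J, L, M, N}.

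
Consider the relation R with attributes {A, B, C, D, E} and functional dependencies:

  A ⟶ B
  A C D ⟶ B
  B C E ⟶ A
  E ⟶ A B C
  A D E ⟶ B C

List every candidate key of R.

{D, E}⁺: E→ABC adds A, B, C → {A, B, C, D, E}. Minimal: {E}⁺ = {A, B, C, E}; {D}⁺ = {D} — none reach the full schema.

DE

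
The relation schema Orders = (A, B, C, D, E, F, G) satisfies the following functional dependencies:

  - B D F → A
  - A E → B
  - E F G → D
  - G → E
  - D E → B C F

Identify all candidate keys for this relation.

Attribute G never appears on the right-hand side of any dependency, so G must belong to every candidate key.
{G}⁺ = {E, G}, which is not all of the schema, so we must add further attributes.
{D, G}⁺: G→E adds E; DE→BCF adds B, C, F; BDF→A adds A → {A, B, C, D, E, F, G}.
{F, G}⁺: G→E adds E; EFG→D adds D; DE→BCF adds B, C; BDF→A adds A → {A, B, C, D, E, F, G}.

(D, G); (F, G)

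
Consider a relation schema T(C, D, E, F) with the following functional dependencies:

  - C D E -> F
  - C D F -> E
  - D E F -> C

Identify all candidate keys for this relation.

Attribute D never appears on the right-hand side of any dependency, so D must belong to every candidate key.
{D}⁺ = {D}, which is not all of the schema, so we must add further attributes.
{C, D, E}⁺: CDE→F adds F → {C, D, E, F}.
{C, D, F}⁺: CDF→E adds E → {C, D, E, F}.
{D, E, F}⁺: DEF→C adds C → {C, D, E, F}.

CDE, CDF, DEF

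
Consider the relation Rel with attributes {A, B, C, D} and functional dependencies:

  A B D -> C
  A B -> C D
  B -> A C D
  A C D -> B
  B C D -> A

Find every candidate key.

{B}⁺: B→ACD adds A, C, D → {A, B, C, D}.
{A, C, D}⁺: ACD→B adds B → {A, B, C, D}. Minimal: {C, D}⁺ = {C, D}; {A, D}⁺ = {A, D}; {A, C}⁺ = {A, C} — none reach the full schema.
Any other superkey contains one of these as a subset, so there are no further candidate keys.

(B); (A, C, D)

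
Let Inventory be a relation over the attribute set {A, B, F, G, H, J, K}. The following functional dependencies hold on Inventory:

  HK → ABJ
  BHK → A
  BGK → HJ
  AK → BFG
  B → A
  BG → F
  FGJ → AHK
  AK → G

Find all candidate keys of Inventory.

{A, K}⁺: AK→BFG adds B, F, G; BGK→HJ adds H, J → {A, B, F, G, H, J, K}.
{B, K}⁺: B→A adds A; AK→G adds G; BGK→HJ adds H, J; AK→BFG adds F → {A, B, F, G, H, J, K}.
{H, K}⁺: HK→ABJ adds A, B, J; AK→BFG adds F, G → {A, B, F, G, H, J, K}.
{B, G, J}⁺: B→A adds A; BG→F adds F; FGJ→AHK adds H, K → {A, B, F, G, H, J, K}.
{F, G, J}⁺: FGJ→AHK adds A, H, K; HK→ABJ adds B → {A, B, F, G, H, J, K}.

(A, K), (B, K), (H, K), (B, G, J), (F, G, J)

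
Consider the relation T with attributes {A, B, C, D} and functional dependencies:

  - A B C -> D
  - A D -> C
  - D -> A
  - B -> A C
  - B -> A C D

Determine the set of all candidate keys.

{B}

Attribute B never appears on the right-hand side of any dependency, so B must belong to every candidate key.
{B}⁺ = {A, B, C, D}, which is all of the schema, so {B} is the only candidate key.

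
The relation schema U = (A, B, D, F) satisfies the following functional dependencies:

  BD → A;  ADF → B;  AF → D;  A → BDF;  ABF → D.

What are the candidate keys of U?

A; BD

{A}⁺: A→BDF adds B, D, F → {A, B, D, F}.
{B, D}⁺: BD→A adds A; A→BDF adds F → {A, B, D, F}. Minimal: {D}⁺ = {D}; {B}⁺ = {B} — none reach the full schema.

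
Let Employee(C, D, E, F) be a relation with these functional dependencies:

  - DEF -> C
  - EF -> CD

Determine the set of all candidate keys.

{E, F}

Attributes E, F never appear on any right-hand side, so every candidate key must contain {E, F}.
{E, F}⁺ = {C, D, E, F}, which is all of the schema, so {E, F} is the only candidate key.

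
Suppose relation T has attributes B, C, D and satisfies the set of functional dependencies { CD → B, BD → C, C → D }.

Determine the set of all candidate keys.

(C); (B, D)

{C}⁺: C→D adds D; CD→B adds B → {B, C, D}.
{B, D}⁺: BD→C adds C → {B, C, D}.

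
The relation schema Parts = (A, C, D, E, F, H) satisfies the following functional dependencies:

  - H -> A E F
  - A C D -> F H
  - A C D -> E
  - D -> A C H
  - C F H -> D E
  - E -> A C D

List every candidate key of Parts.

{D}⁺: D→ACH adds A, C, H; H→AEF adds E, F → {A, C, D, E, F, H}.
{E}⁺: E→ACD adds A, C, D; ACD→FH adds F, H → {A, C, D, E, F, H}.
{H}⁺: H→AEF adds A, E, F; E→ACD adds C, D → {A, C, D, E, F, H}.

{D}; {E}; {H}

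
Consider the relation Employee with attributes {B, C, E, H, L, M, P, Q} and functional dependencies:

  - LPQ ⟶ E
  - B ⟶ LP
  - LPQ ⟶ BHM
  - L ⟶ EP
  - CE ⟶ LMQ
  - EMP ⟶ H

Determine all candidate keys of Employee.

{B, C}, {C, E}, {C, L}

Attribute C never appears on the right-hand side of any dependency, so C must belong to every candidate key.
{C}⁺ = {C}, which is not all of the schema, so we must add further attributes.
{B, C}⁺: B→LP adds L, P; L→EP adds E; CE→LMQ adds M, Q; EMP→H adds H → {B, C, E, H, L, M, P, Q}. Minimal: {C}⁺ = {C}; {B}⁺ = {B, E, L, P} — none reach the full schema.
{C, E}⁺: CE→LMQ adds L, M, Q; L→EP adds P; EMP→H adds H; LPQ→BHM adds B → {B, C, E, H, L, M, P, Q}. Minimal: {E}⁺ = {E}; {C}⁺ = {C} — none reach the full schema.
{C, L}⁺: L→EP adds E, P; CE→LMQ adds M, Q; EMP→H adds H; LPQ→BHM adds B → {B, C, E, H, L, M, P, Q}. Minimal: {L}⁺ = {E, L, P}; {C}⁺ = {C} — none reach the full schema.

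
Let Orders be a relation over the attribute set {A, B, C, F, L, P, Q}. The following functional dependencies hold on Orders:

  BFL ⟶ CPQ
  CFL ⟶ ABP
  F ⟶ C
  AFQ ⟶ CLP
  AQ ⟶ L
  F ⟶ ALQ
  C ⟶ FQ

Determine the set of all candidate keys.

{C}⁺: C→FQ adds F, Q; F→ALQ adds A, L; CFL→ABP adds B, P → {A, B, C, F, L, P, Q}.
{F}⁺: F→C adds C; F→ALQ adds A, L, Q; CFL→ABP adds B, P → {A, B, C, F, L, P, Q}.
Any other superkey contains one of these as a subset, so there are no further candidate keys.

{C}, {F}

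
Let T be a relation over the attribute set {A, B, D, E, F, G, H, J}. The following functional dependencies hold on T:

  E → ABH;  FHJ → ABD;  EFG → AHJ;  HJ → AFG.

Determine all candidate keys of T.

{E, J}, {E, F, G}

Attribute E never appears on the right-hand side of any dependency, so E must belong to every candidate key.
{E}⁺ = {A, B, E, H}, which is not all of the schema, so we must add further attributes.
{E, J}⁺: E→ABH adds A, B, H; HJ→AFG adds F, G; FHJ→ABD adds D → {A, B, D, E, F, G, H, J}.
{E, F, G}⁺: E→ABH adds A, B, H; EFG→AHJ adds J; FHJ→ABD adds D → {A, B, D, E, F, G, H, J}.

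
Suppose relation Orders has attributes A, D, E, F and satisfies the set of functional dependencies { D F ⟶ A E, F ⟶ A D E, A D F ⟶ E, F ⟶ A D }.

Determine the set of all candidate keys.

F

Attribute F never appears on the right-hand side of any dependency, so F must belong to every candidate key.
{F}⁺ = {A, D, E, F}, which is all of the schema, so {F} is the only candidate key.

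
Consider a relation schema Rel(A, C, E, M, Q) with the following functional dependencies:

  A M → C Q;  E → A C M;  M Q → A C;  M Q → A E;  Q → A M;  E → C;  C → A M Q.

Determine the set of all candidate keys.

{C}⁺: C→AMQ adds A, M, Q; MQ→AE adds E → {A, C, E, M, Q}.
{E}⁺: E→ACM adds A, C, M; C→AMQ adds Q → {A, C, E, M, Q}.
{Q}⁺: Q→AM adds A, M; AM→CQ adds C; MQ→AE adds E → {A, C, E, M, Q}.
{A, M}⁺: AM→CQ adds C, Q; MQ→AE adds E → {A, C, E, M, Q}. Minimal: {M}⁺ = {M}; {A}⁺ = {A} — none reach the full schema.

(C), (E), (Q), (A, M)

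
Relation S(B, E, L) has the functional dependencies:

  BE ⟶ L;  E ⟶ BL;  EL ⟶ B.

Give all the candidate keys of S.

Attribute E never appears on the right-hand side of any dependency, so E must belong to every candidate key.
{E}⁺ = {B, E, L}, which is all of the schema, so {E} is the only candidate key.

{E}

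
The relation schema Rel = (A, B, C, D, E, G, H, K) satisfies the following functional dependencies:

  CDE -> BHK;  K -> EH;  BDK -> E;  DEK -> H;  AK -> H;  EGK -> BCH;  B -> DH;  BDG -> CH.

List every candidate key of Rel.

{A, G, K}; {A, B, E, G}; {A, C, D, E, G}

Attributes A, G never appear on any right-hand side, so every candidate key must contain {A, G}.
{A, G}⁺ = {A, G}, which is not all of the schema, so we must add further attributes.
{A, G, K}⁺: K→EH adds E, H; EGK→BCH adds B, C; B→DH adds D → {A, B, C, D, E, G, H, K}. Minimal: {G, K}⁺ = {B, C, D, E, G, H, K}; {A, K}⁺ = {A, E, H, K}; {A, G}⁺ = {A, G} — none reach the full schema.
{A, B, E, G}⁺: B→DH adds D, H; BDG→CH adds C; CDE→BHK adds K → {A, B, C, D, E, G, H, K}. Minimal: {B, E, G}⁺ = {B, C, D, E, G, H, K}; {A, E, G}⁺ = {A, E, G}; {A, B, G}⁺ = {A, B, C, D, G, H}; … — none reach the full schema.
{A, C, D, E, G}⁺: CDE→BHK adds B, H, K → {A, B, C, D, E, G, H, K}. Minimal: {C, D, E, G}⁺ = {B, C, D, E, G, H, K}; {A, D, E, G}⁺ = {A, D, E, G}; {A, C, E, G}⁺ = {A, C, E, G}; … — none reach the full schema.
Any other superkey contains one of these as a subset, so there are no further candidate keys.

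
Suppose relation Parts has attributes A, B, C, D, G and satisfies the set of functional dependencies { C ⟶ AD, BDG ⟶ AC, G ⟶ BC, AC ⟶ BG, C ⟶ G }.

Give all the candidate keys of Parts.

{C}; {G}

{C}⁺: C→AD adds A, D; AC→BG adds B, G → {A, B, C, D, G}.
{G}⁺: G→BC adds B, C; C→AD adds A, D → {A, B, C, D, G}.
Any other superkey contains one of these as a subset, so there are no further candidate keys.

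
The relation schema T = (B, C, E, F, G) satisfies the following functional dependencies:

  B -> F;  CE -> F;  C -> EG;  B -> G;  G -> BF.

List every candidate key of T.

Attribute C never appears on the right-hand side of any dependency, so C must belong to every candidate key.
{C}⁺ = {B, C, E, F, G}, which is all of the schema, so {C} is the only candidate key.

(C)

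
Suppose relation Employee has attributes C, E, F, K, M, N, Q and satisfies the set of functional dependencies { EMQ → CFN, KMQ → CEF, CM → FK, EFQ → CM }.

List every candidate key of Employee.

Attribute Q never appears on the right-hand side of any dependency, so Q must belong to every candidate key.
{Q}⁺ = {Q}, which is not all of the schema, so we must add further attributes.
{C, M, Q}⁺: CM→FK adds F, K; KMQ→CEF adds E; EMQ→CFN adds N → {C, E, F, K, M, N, Q}. Minimal: {M, Q}⁺ = {M, Q}; {C, Q}⁺ = {C, Q}; {C, M}⁺ = {C, F, K, M} — none reach the full schema.
{E, F, Q}⁺: EFQ→CM adds C, M; EMQ→CFN adds N; CM→FK adds K → {C, E, F, K, M, N, Q}. Minimal: {F, Q}⁺ = {F, Q}; {E, Q}⁺ = {E, Q}; {E, F}⁺ = {E, F} — none reach the full schema.
{E, M, Q}⁺: EMQ→CFN adds C, F, N; CM→FK adds K → {C, E, F, K, M, N, Q}. Minimal: {M, Q}⁺ = {M, Q}; {E, Q}⁺ = {E, Q}; {E, M}⁺ = {E, M} — none reach the full schema.
{K, M, Q}⁺: KMQ→CEF adds C, E, F; EMQ→CFN adds N → {C, E, F, K, M, N, Q}. Minimal: {M, Q}⁺ = {M, Q}; {K, Q}⁺ = {K, Q}; {K, M}⁺ = {K, M} — none reach the full schema.
Any other superkey contains one of these as a subset, so there are no further candidate keys.

CMQ; EFQ; EMQ; KMQ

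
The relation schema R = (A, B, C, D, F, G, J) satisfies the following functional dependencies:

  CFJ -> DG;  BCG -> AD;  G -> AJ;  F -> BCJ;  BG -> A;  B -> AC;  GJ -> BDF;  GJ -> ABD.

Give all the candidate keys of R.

{F}⁺: F→BCJ adds B, C, J; B→AC adds A; CFJ→DG adds D, G → {A, B, C, D, F, G, J}.
{G}⁺: G→AJ adds A, J; GJ→BDF adds B, D, F; F→BCJ adds C → {A, B, C, D, F, G, J}.

(F), (G)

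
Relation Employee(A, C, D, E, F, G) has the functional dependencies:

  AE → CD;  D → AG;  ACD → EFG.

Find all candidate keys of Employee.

(A, E); (C, D); (D, E)

{A, E}⁺: AE→CD adds C, D; D→AG adds G; ACD→EFG adds F → {A, C, D, E, F, G}. Minimal: {E}⁺ = {E}; {A}⁺ = {A} — none reach the full schema.
{C, D}⁺: D→AG adds A, G; ACD→EFG adds E, F → {A, C, D, E, F, G}. Minimal: {D}⁺ = {A, D, G}; {C}⁺ = {C} — none reach the full schema.
{D, E}⁺: D→AG adds A, G; AE→CD adds C; ACD→EFG adds F → {A, C, D, E, F, G}. Minimal: {E}⁺ = {E}; {D}⁺ = {A, D, G} — none reach the full schema.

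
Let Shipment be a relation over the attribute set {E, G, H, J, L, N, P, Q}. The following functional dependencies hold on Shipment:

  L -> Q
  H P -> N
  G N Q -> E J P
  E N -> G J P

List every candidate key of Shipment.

{E, H, L, N}, {E, H, L, P}, {G, H, L, N}, {G, H, L, P}

{E, H, L, N}⁺: L→Q adds Q; EN→GJP adds G, J, P → {E, G, H, J, L, N, P, Q}. Minimal: {H, L, N}⁺ = {H, L, N, Q}; {E, L, N}⁺ = {E, G, J, L, N, P, Q}; {E, H, N}⁺ = {E, G, H, J, N, P}; … — none reach the full schema.
{E, H, L, P}⁺: L→Q adds Q; HP→N adds N; EN→GJP adds G, J → {E, G, H, J, L, N, P, Q}. Minimal: {H, L, P}⁺ = {H, L, N, P, Q}; {E, L, P}⁺ = {E, L, P, Q}; {E, H, P}⁺ = {E, G, H, J, N, P}; … — none reach the full schema.
{G, H, L, N}⁺: L→Q adds Q; GNQ→EJP adds E, J, P → {E, G, H, J, L, N, P, Q}. Minimal: {H, L, N}⁺ = {H, L, N, Q}; {G, L, N}⁺ = {E, G, J, L, N, P, Q}; {G, H, N}⁺ = {G, H, N}; … — none reach the full schema.
{G, H, L, P}⁺: L→Q adds Q; HP→N adds N; GNQ→EJP adds E, J → {E, G, H, J, L, N, P, Q}. Minimal: {H, L, P}⁺ = {H, L, N, P, Q}; {G, L, P}⁺ = {G, L, P, Q}; {G, H, P}⁺ = {G, H, N, P}; … — none reach the full schema.
Any other superkey contains one of these as a subset, so there are no further candidate keys.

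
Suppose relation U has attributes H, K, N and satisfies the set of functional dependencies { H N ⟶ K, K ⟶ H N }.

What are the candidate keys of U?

(K); (H, N)

{K}⁺: K→HN adds H, N → {H, K, N}.
{H, N}⁺: HN→K adds K → {H, K, N}.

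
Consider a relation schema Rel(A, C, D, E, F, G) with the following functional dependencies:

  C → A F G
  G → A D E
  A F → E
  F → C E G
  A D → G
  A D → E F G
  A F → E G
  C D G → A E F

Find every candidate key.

C, F, G, AD

{C}⁺: C→AFG adds A, F, G; G→ADE adds D, E → {A, C, D, E, F, G}.
{F}⁺: F→CEG adds C, E, G; C→AFG adds A; G→ADE adds D → {A, C, D, E, F, G}.
{G}⁺: G→ADE adds A, D, E; AD→EFG adds F; F→CEG adds C → {A, C, D, E, F, G}.
{A, D}⁺: AD→G adds G; AD→EFG adds E, F; F→CEG adds C → {A, C, D, E, F, G}. Minimal: {D}⁺ = {D}; {A}⁺ = {A} — none reach the full schema.
Any other superkey contains one of these as a subset, so there are no further candidate keys.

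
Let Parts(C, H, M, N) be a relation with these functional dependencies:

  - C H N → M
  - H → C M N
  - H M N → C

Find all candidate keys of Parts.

Attribute H never appears on the right-hand side of any dependency, so H must belong to every candidate key.
{H}⁺ = {C, H, M, N}, which is all of the schema, so {H} is the only candidate key.

{H}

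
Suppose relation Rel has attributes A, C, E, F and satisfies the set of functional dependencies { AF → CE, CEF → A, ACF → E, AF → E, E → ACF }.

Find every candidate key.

{E}, {A, F}

{E}⁺: E→ACF adds A, C, F → {A, C, E, F}.
{A, F}⁺: AF→CE adds C, E → {A, C, E, F}.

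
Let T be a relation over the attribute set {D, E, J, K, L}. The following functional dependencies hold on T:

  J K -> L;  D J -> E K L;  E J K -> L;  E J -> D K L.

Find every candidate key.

{D, J}; {E, J}

Attribute J never appears on the right-hand side of any dependency, so J must belong to every candidate key.
{J}⁺ = {J}, which is not all of the schema, so we must add further attributes.
{D, J}⁺: DJ→EKL adds E, K, L → {D, E, J, K, L}.
{E, J}⁺: EJ→DKL adds D, K, L → {D, E, J, K, L}.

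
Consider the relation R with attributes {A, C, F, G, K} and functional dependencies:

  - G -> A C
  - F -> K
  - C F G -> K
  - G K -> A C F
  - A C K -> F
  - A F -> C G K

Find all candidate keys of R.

(A, F), (F, G), (G, K), (A, C, K)

{A, F}⁺: F→K adds K; AF→CGK adds C, G → {A, C, F, G, K}. Minimal: {F}⁺ = {F, K}; {A}⁺ = {A} — none reach the full schema.
{F, G}⁺: G→AC adds A, C; F→K adds K → {A, C, F, G, K}. Minimal: {G}⁺ = {A, C, G}; {F}⁺ = {F, K} — none reach the full schema.
{G, K}⁺: G→AC adds A, C; GK→ACF adds F → {A, C, F, G, K}. Minimal: {K}⁺ = {K}; {G}⁺ = {A, C, G} — none reach the full schema.
{A, C, K}⁺: ACK→F adds F; AF→CGK adds G → {A, C, F, G, K}. Minimal: {C, K}⁺ = {C, K}; {A, K}⁺ = {A, K}; {A, C}⁺ = {A, C} — none reach the full schema.
Any other superkey contains one of these as a subset, so there are no further candidate keys.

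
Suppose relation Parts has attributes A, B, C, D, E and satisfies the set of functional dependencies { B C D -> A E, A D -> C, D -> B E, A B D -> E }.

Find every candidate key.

{A, D}; {C, D}

Attribute D never appears on the right-hand side of any dependency, so D must belong to every candidate key.
{D}⁺ = {B, D, E}, which is not all of the schema, so we must add further attributes.
{A, D}⁺: AD→C adds C; D→BE adds B, E → {A, B, C, D, E}. Minimal: {D}⁺ = {B, D, E}; {A}⁺ = {A} — none reach the full schema.
{C, D}⁺: D→BE adds B, E; BCD→AE adds A → {A, B, C, D, E}. Minimal: {D}⁺ = {B, D, E}; {C}⁺ = {C} — none reach the full schema.
Any other superkey contains one of these as a subset, so there are no further candidate keys.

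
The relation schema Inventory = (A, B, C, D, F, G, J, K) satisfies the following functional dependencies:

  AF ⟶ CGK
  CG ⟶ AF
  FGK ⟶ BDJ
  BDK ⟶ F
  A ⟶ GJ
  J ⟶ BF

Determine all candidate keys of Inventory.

{A}, {C, G}

{A}⁺: A→GJ adds G, J; J→BF adds B, F; AF→CGK adds C, K; FGK→BDJ adds D → {A, B, C, D, F, G, J, K}.
{C, G}⁺: CG→AF adds A, F; A→GJ adds J; J→BF adds B; AF→CGK adds K; FGK→BDJ adds D → {A, B, C, D, F, G, J, K}. Minimal: {G}⁺ = {G}; {C}⁺ = {C} — none reach the full schema.
Any other superkey contains one of these as a subset, so there are no further candidate keys.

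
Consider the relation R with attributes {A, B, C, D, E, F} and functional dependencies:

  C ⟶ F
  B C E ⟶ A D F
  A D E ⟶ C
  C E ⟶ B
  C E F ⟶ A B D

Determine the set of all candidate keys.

{C, E}⁺: C→F adds F; CE→B adds B; CEF→ABD adds A, D → {A, B, C, D, E, F}. Minimal: {E}⁺ = {E}; {C}⁺ = {C, F} — none reach the full schema.
{A, D, E}⁺: ADE→C adds C; CE→B adds B; C→F adds F → {A, B, C, D, E, F}. Minimal: {D, E}⁺ = {D, E}; {A, E}⁺ = {A, E}; {A, D}⁺ = {A, D} — none reach the full schema.
Any other superkey contains one of these as a subset, so there are no further candidate keys.

{C, E}, {A, D, E}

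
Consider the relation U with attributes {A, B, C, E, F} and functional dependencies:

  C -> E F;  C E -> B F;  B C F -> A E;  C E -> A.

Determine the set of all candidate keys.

Attribute C never appears on the right-hand side of any dependency, so C must belong to every candidate key.
{C}⁺ = {A, B, C, E, F}, which is all of the schema, so {C} is the only candidate key.

{C}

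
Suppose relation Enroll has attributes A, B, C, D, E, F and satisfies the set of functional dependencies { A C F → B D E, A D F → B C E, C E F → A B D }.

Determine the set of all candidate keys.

{A, C, F}⁺: ACF→BDE adds B, D, E → {A, B, C, D, E, F}.
{A, D, F}⁺: ADF→BCE adds B, C, E → {A, B, C, D, E, F}.
{C, E, F}⁺: CEF→ABD adds A, B, D → {A, B, C, D, E, F}.

(A, C, F); (A, D, F); (C, E, F)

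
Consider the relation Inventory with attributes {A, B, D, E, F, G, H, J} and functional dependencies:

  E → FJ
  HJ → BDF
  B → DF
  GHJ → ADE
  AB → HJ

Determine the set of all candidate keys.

{A, B, G}, {E, G, H}, {G, H, J}

Attribute G never appears on the right-hand side of any dependency, so G must belong to every candidate key.
{G}⁺ = {G}, which is not all of the schema, so we must add further attributes.
{A, B, G}⁺: B→DF adds D, F; AB→HJ adds H, J; GHJ→ADE adds E → {A, B, D, E, F, G, H, J}. Minimal: {B, G}⁺ = {B, D, F, G}; {A, G}⁺ = {A, G}; {A, B}⁺ = {A, B, D, F, H, J} — none reach the full schema.
{E, G, H}⁺: E→FJ adds F, J; HJ→BDF adds B, D; GHJ→ADE adds A → {A, B, D, E, F, G, H, J}. Minimal: {G, H}⁺ = {G, H}; {E, H}⁺ = {B, D, E, F, H, J}; {E, G}⁺ = {E, F, G, J} — none reach the full schema.
{G, H, J}⁺: HJ→BDF adds B, D, F; GHJ→ADE adds A, E → {A, B, D, E, F, G, H, J}. Minimal: {H, J}⁺ = {B, D, F, H, J}; {G, J}⁺ = {G, J}; {G, H}⁺ = {G, H} — none reach the full schema.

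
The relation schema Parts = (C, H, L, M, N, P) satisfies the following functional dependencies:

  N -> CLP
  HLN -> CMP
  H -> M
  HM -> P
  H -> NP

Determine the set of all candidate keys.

(H)

Attribute H never appears on the right-hand side of any dependency, so H must belong to every candidate key.
{H}⁺ = {C, H, L, M, N, P}, which is all of the schema, so {H} is the only candidate key.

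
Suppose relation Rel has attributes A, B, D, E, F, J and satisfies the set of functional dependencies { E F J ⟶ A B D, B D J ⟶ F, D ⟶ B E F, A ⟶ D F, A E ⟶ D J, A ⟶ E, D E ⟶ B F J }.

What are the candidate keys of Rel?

{A}⁺: A→DF adds D, F; A→E adds E; DE→BFJ adds B, J → {A, B, D, E, F, J}.
{D}⁺: D→BEF adds B, E, F; DE→BFJ adds J; EFJ→ABD adds A → {A, B, D, E, F, J}.
{E, F, J}⁺: EFJ→ABD adds A, B, D → {A, B, D, E, F, J}. Minimal: {F, J}⁺ = {F, J}; {E, J}⁺ = {E, J}; {E, F}⁺ = {E, F} — none reach the full schema.

A, D, EFJ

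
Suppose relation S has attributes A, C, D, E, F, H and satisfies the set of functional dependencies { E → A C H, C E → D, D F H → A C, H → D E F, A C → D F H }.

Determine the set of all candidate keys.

(E), (H), (A, C)

{E}⁺: E→ACH adds A, C, H; CE→D adds D; H→DEF adds F → {A, C, D, E, F, H}.
{H}⁺: H→DEF adds D, E, F; E→ACH adds A, C → {A, C, D, E, F, H}.
{A, C}⁺: AC→DFH adds D, F, H; H→DEF adds E → {A, C, D, E, F, H}.
Any other superkey contains one of these as a subset, so there are no further candidate keys.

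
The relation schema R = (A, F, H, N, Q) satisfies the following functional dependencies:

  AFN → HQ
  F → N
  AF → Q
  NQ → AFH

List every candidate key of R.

{A, F}; {F, Q}; {N, Q}

{A, F}⁺: F→N adds N; AF→Q adds Q; NQ→AFH adds H → {A, F, H, N, Q}. Minimal: {F}⁺ = {F, N}; {A}⁺ = {A} — none reach the full schema.
{F, Q}⁺: F→N adds N; NQ→AFH adds A, H → {A, F, H, N, Q}. Minimal: {Q}⁺ = {Q}; {F}⁺ = {F, N} — none reach the full schema.
{N, Q}⁺: NQ→AFH adds A, F, H → {A, F, H, N, Q}. Minimal: {Q}⁺ = {Q}; {N}⁺ = {N} — none reach the full schema.
Any other superkey contains one of these as a subset, so there are no further candidate keys.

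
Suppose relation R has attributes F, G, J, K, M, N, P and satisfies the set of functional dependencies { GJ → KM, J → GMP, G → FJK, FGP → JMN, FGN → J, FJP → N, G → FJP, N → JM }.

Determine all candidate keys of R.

{G}⁺: G→FJK adds F, J, K; G→FJP adds P; GJ→KM adds M; FGP→JMN adds N → {F, G, J, K, M, N, P}.
{J}⁺: J→GMP adds G, M, P; G→FJK adds F, K; FGP→JMN adds N → {F, G, J, K, M, N, P}.
{N}⁺: N→JM adds J, M; J→GMP adds G, P; G→FJK adds F, K → {F, G, J, K, M, N, P}.

G, J, N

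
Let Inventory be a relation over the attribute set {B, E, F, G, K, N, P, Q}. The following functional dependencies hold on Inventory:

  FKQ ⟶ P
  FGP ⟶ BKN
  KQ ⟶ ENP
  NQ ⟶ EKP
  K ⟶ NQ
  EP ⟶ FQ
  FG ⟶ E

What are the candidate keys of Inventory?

{G, K}, {E, G, P}, {F, G, P}, {G, N, Q}

{G, K}⁺: K→NQ adds N, Q; KQ→ENP adds E, P; EP→FQ adds F; FGP→BKN adds B → {B, E, F, G, K, N, P, Q}. Minimal: {K}⁺ = {E, F, K, N, P, Q}; {G}⁺ = {G} — none reach the full schema.
{E, G, P}⁺: EP→FQ adds F, Q; FGP→BKN adds B, K, N → {B, E, F, G, K, N, P, Q}. Minimal: {G, P}⁺ = {G, P}; {E, P}⁺ = {E, F, P, Q}; {E, G}⁺ = {E, G} — none reach the full schema.
{F, G, P}⁺: FGP→BKN adds B, K, N; K→NQ adds Q; FG→E adds E → {B, E, F, G, K, N, P, Q}. Minimal: {G, P}⁺ = {G, P}; {F, P}⁺ = {F, P}; {F, G}⁺ = {E, F, G} — none reach the full schema.
{G, N, Q}⁺: NQ→EKP adds E, K, P; EP→FQ adds F; FGP→BKN adds B → {B, E, F, G, K, N, P, Q}. Minimal: {N, Q}⁺ = {E, F, K, N, P, Q}; {G, Q}⁺ = {G, Q}; {G, N}⁺ = {G, N} — none reach the full schema.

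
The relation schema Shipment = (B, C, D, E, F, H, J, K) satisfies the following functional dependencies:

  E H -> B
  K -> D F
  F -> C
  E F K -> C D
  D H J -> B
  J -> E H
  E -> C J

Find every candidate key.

EK, JK

Attribute K never appears on the right-hand side of any dependency, so K must belong to every candidate key.
{K}⁺ = {C, D, F, K}, which is not all of the schema, so we must add further attributes.
{E, K}⁺: K→DF adds D, F; F→C adds C; E→CJ adds J; J→EH adds H; EH→B adds B → {B, C, D, E, F, H, J, K}.
{J, K}⁺: K→DF adds D, F; F→C adds C; J→EH adds E, H; EH→B adds B → {B, C, D, E, F, H, J, K}.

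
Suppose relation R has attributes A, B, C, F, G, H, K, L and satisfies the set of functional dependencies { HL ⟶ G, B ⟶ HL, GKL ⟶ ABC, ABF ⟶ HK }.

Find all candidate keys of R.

{A, B, F}, {B, F, K}, {F, G, K, L}, {F, H, K, L}

Attribute F never appears on the right-hand side of any dependency, so F must belong to every candidate key.
{F}⁺ = {F}, which is not all of the schema, so we must add further attributes.
{A, B, F}⁺: B→HL adds H, L; ABF→HK adds K; HL→G adds G; GKL→ABC adds C → {A, B, C, F, G, H, K, L}. Minimal: {B, F}⁺ = {B, F, G, H, L}; {A, F}⁺ = {A, F}; {A, B}⁺ = {A, B, G, H, L} — none reach the full schema.
{B, F, K}⁺: B→HL adds H, L; HL→G adds G; GKL→ABC adds A, C → {A, B, C, F, G, H, K, L}. Minimal: {F, K}⁺ = {F, K}; {B, K}⁺ = {A, B, C, G, H, K, L}; {B, F}⁺ = {B, F, G, H, L} — none reach the full schema.
{F, G, K, L}⁺: GKL→ABC adds A, B, C; ABF→HK adds H → {A, B, C, F, G, H, K, L}. Minimal: {G, K, L}⁺ = {A, B, C, G, H, K, L}; {F, K, L}⁺ = {F, K, L}; {F, G, L}⁺ = {F, G, L}; … — none reach the full schema.
{F, H, K, L}⁺: HL→G adds G; GKL→ABC adds A, B, C → {A, B, C, F, G, H, K, L}. Minimal: {H, K, L}⁺ = {A, B, C, G, H, K, L}; {F, K, L}⁺ = {F, K, L}; {F, H, L}⁺ = {F, G, H, L}; … — none reach the full schema.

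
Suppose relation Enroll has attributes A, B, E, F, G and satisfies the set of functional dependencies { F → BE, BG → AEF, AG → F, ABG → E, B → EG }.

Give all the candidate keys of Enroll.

{B}⁺: B→EG adds E, G; BG→AEF adds A, F → {A, B, E, F, G}.
{F}⁺: F→BE adds B, E; B→EG adds G; BG→AEF adds A → {A, B, E, F, G}.
{A, G}⁺: AG→F adds F; F→BE adds B, E → {A, B, E, F, G}. Minimal: {G}⁺ = {G}; {A}⁺ = {A} — none reach the full schema.

{B}, {F}, {A, G}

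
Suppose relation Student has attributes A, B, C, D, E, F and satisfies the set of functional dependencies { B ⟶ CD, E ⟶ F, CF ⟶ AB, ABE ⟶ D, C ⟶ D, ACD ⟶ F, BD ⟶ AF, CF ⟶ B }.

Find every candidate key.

Attribute E never appears on the right-hand side of any dependency, so E must belong to every candidate key.
{E}⁺ = {E, F}, which is not all of the schema, so we must add further attributes.
{B, E}⁺: B→CD adds C, D; E→F adds F; CF→AB adds A → {A, B, C, D, E, F}. Minimal: {E}⁺ = {E, F}; {B}⁺ = {A, B, C, D, F} — none reach the full schema.
{C, E}⁺: E→F adds F; CF→AB adds A, B; ABE→D adds D → {A, B, C, D, E, F}. Minimal: {E}⁺ = {E, F}; {C}⁺ = {C, D} — none reach the full schema.
Any other superkey contains one of these as a subset, so there are no further candidate keys.

{B, E}; {C, E}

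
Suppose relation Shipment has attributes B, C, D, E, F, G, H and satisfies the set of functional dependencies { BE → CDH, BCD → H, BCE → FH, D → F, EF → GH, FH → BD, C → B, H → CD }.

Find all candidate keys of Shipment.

Attribute E never appears on the right-hand side of any dependency, so E must belong to every candidate key.
{E}⁺ = {E}, which is not all of the schema, so we must add further attributes.
{B, E}⁺: BE→CDH adds C, D, H; BCE→FH adds F; EF→GH adds G → {B, C, D, E, F, G, H}. Minimal: {E}⁺ = {E}; {B}⁺ = {B} — none reach the full schema.
{C, E}⁺: C→B adds B; BE→CDH adds D, H; BCE→FH adds F; EF→GH adds G → {B, C, D, E, F, G, H}. Minimal: {E}⁺ = {E}; {C}⁺ = {B, C} — none reach the full schema.
{D, E}⁺: D→F adds F; EF→GH adds G, H; FH→BD adds B; H→CD adds C → {B, C, D, E, F, G, H}. Minimal: {E}⁺ = {E}; {D}⁺ = {D, F} — none reach the full schema.
{E, F}⁺: EF→GH adds G, H; FH→BD adds B, D; H→CD adds C → {B, C, D, E, F, G, H}. Minimal: {F}⁺ = {F}; {E}⁺ = {E} — none reach the full schema.
{E, H}⁺: H→CD adds C, D; D→F adds F; EF→GH adds G; FH→BD adds B → {B, C, D, E, F, G, H}. Minimal: {H}⁺ = {B, C, D, F, H}; {E}⁺ = {E} — none reach the full schema.

BE, CE, DE, EF, EH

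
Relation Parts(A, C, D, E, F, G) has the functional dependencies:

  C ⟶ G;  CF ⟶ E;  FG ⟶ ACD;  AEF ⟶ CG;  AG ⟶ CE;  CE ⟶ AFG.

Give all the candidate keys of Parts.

{A, C}⁺: C→G adds G; AG→CE adds E; CE→AFG adds F; FG→ACD adds D → {A, C, D, E, F, G}. Minimal: {C}⁺ = {C, G}; {A}⁺ = {A} — none reach the full schema.
{A, G}⁺: AG→CE adds C, E; CE→AFG adds F; FG→ACD adds D → {A, C, D, E, F, G}. Minimal: {G}⁺ = {G}; {A}⁺ = {A} — none reach the full schema.
{C, E}⁺: C→G adds G; CE→AFG adds A, F; FG→ACD adds D → {A, C, D, E, F, G}. Minimal: {E}⁺ = {E}; {C}⁺ = {C, G} — none reach the full schema.
{C, F}⁺: C→G adds G; CF→E adds E; FG→ACD adds A, D → {A, C, D, E, F, G}. Minimal: {F}⁺ = {F}; {C}⁺ = {C, G} — none reach the full schema.
{F, G}⁺: FG→ACD adds A, C, D; AG→CE adds E → {A, C, D, E, F, G}. Minimal: {G}⁺ = {G}; {F}⁺ = {F} — none reach the full schema.
{A, E, F}⁺: AEF→CG adds C, G; FG→ACD adds D → {A, C, D, E, F, G}. Minimal: {E, F}⁺ = {E, F}; {A, F}⁺ = {A, F}; {A, E}⁺ = {A, E} — none reach the full schema.

AC, AG, CE, CF, FG, AEF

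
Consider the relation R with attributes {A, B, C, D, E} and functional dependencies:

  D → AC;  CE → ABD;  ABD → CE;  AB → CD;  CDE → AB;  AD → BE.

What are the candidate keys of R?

{D}, {A, B}, {C, E}

{D}⁺: D→AC adds A, C; AD→BE adds B, E → {A, B, C, D, E}.
{A, B}⁺: AB→CD adds C, D; AD→BE adds E → {A, B, C, D, E}.
{C, E}⁺: CE→ABD adds A, B, D → {A, B, C, D, E}.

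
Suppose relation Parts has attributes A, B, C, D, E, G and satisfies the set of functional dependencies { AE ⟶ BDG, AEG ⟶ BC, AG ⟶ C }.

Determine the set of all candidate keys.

AE

Attributes A, E never appear on any right-hand side, so every candidate key must contain {A, E}.
{A, E}⁺ = {A, B, C, D, E, G}, which is all of the schema, so {A, E} is the only candidate key.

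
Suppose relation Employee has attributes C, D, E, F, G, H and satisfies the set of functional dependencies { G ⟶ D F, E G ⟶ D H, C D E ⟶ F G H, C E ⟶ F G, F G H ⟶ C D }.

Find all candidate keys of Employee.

CE; EG

Attribute E never appears on the right-hand side of any dependency, so E must belong to every candidate key.
{E}⁺ = {E}, which is not all of the schema, so we must add further attributes.
{C, E}⁺: CE→FG adds F, G; G→DF adds D; EG→DH adds H → {C, D, E, F, G, H}. Minimal: {E}⁺ = {E}; {C}⁺ = {C} — none reach the full schema.
{E, G}⁺: G→DF adds D, F; EG→DH adds H; FGH→CD adds C → {C, D, E, F, G, H}. Minimal: {G}⁺ = {D, F, G}; {E}⁺ = {E} — none reach the full schema.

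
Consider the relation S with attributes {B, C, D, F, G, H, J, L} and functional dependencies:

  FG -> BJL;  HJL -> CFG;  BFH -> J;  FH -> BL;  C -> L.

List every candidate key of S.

Attributes D, H never appear on any right-hand side, so every candidate key must contain {D, H}.
{D, H}⁺ = {D, H}, which is not all of the schema, so we must add further attributes.
{D, F, H}⁺: FH→BL adds B, L; BFH→J adds J; HJL→CFG adds C, G → {B, C, D, F, G, H, J, L}. Minimal: {F, H}⁺ = {B, C, F, G, H, J, L}; {D, H}⁺ = {D, H}; {D, F}⁺ = {D, F} — none reach the full schema.
{C, D, H, J}⁺: C→L adds L; HJL→CFG adds F, G; FH→BL adds B → {B, C, D, F, G, H, J, L}. Minimal: {D, H, J}⁺ = {D, H, J}; {C, H, J}⁺ = {B, C, F, G, H, J, L}; {C, D, J}⁺ = {C, D, J, L}; … — none reach the full schema.
{D, H, J, L}⁺: HJL→CFG adds C, F, G; FH→BL adds B → {B, C, D, F, G, H, J, L}. Minimal: {H, J, L}⁺ = {B, C, F, G, H, J, L}; {D, J, L}⁺ = {D, J, L}; {D, H, L}⁺ = {D, H, L}; … — none reach the full schema.

{D, F, H}, {C, D, H, J}, {D, H, J, L}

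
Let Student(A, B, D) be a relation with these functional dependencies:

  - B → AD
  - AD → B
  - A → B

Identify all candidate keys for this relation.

{A}, {B}

{A}⁺: A→B adds B; B→AD adds D → {A, B, D}.
{B}⁺: B→AD adds A, D → {A, B, D}.
Any other superkey contains one of these as a subset, so there are no further candidate keys.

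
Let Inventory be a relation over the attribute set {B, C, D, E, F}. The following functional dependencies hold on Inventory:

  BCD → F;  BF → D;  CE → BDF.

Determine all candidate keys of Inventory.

Attributes C, E never appear on any right-hand side, so every candidate key must contain {C, E}.
{C, E}⁺ = {B, C, D, E, F}, which is all of the schema, so {C, E} is the only candidate key.

{C, E}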